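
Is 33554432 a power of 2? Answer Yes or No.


0b10000000000000000000000000. Only one bit set => Yes

Yes


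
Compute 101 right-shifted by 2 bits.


0b1100101 >> 2 = 0b11001 = 25

25


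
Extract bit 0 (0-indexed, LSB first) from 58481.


0b1110010001110001, position 0 = 1

1


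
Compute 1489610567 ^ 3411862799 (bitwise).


0b1011000110010011010011101000111 ^ 0b11001011010111001110010100001111 = 0b10010011100101010100001001001000 = 2476032584

2476032584


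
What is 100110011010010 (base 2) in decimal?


100110011010010 in decimal = 19666

19666


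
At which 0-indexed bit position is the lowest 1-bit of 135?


0b10000111. Lowest set bit at position 0

0


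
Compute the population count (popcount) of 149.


0b10010101 has 4 set bits

4


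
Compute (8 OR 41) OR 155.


Step 1: 8 | 41 = 41
Step 2: 41 | 155 = 187

187


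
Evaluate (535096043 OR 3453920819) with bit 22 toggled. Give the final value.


Step 1: 535096043 | 3453920819 = 3758026491
Step 2: 3758026491 ^ (1 << 22) = 3758026491 ^ 4194304 = 3753832187

3753832187


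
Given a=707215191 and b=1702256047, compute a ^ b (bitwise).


707215191 ^ 1702256047 = 1330733816

1330733816


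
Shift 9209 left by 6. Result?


0b10001111111001 << 6 = 0b10001111111001000000 = 589376

589376


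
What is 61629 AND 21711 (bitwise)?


0b1111000010111101 & 0b101010011001111 = 0b101000010001101 = 20621

20621


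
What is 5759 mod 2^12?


5759 & 4095 = 1663

1663


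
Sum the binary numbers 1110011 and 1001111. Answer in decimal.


1110011 + 1001111 = 11000010 = 194

194


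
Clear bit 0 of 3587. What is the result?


3587 & ~(1 << 0) = 3586

3586


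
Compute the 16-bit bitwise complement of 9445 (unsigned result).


~0b10010011100101 = 0b1101101100011010 = 56090 (16-bit unsigned)

56090


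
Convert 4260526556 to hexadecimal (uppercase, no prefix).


4260526556 = FDF279DC hex

FDF279DC


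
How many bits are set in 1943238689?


0b1110011110100110111100000100001 has 16 set bits

16


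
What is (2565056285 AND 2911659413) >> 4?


Step 1: 2565056285 & 2911659413 = 2290099477
Step 2: 2290099477 >> 4 = 143131217

143131217


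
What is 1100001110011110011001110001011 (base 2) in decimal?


1100001110011110011001110001011 in decimal = 1640969099

1640969099


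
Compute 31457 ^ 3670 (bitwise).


0b111101011100001 ^ 0b111001010110 = 0b111010010110111 = 29879

29879


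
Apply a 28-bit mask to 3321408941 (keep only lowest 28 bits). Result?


3321408941 & 268435455 = 100183469

100183469


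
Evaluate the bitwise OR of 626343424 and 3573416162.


0b100101010101010011111000000000 | 0b11010100111111100000000011100010 = 0b11110101111111110011111011100010 = 4127145698

4127145698


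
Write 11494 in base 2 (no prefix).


11494 = 10110011100110 in binary

10110011100110


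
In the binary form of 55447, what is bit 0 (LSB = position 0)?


0b1101100010010111, position 0 = 1

1


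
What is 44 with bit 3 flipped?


44 ^ (1 << 3) = 44 ^ 8 = 36

36


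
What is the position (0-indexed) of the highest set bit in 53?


0b110101. Highest set bit at position 5

5


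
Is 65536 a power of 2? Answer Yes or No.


0b10000000000000000. Only one bit set => Yes

Yes


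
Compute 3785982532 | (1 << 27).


3785982532 | (1 << 27) = 3785982532 | 134217728 = 3920200260

3920200260


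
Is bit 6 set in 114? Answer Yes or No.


0b1110010, bit 6 = 1. Yes

Yes


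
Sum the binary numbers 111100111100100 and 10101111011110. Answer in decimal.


111100111100100 + 10101111011110 = 1010010111000010 = 42434

42434


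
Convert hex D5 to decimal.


D5 hex = 213 decimal

213


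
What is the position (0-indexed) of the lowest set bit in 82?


0b1010010. Lowest set bit at position 1

1


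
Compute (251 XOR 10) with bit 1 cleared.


Step 1: 251 ^ 10 = 241
Step 2: 241 & ~(1 << 1) = 241

241


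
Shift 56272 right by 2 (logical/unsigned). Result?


0b1101101111010000 >> 2 = 0b11011011110100 = 14068

14068


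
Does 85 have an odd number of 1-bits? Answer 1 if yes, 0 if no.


0b1010101 has 4 ones => parity 0

0


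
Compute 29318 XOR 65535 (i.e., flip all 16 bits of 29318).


29318 ^ 65535 = 36217

36217


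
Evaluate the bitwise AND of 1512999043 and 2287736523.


0b1011010001011101000100010000011 & 0b10001000010111000001011011001011 = 0b1000000011000000000010000011 = 135004291

135004291


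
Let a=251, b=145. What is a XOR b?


251 ^ 145 = 106

106


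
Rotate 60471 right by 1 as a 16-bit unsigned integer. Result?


Rotate 0b1110110000110111 right by 1 (16-bit) = 0b1111011000011011 = 63003

63003


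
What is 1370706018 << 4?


0b1010001101100110101000001100010 << 4 = 0b10100011011001101010000011000100000 = 21931296288

21931296288


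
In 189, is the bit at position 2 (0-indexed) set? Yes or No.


0b10111101, bit 2 = 1. Yes

Yes


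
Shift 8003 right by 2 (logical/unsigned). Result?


0b1111101000011 >> 2 = 0b11111010000 = 2000

2000


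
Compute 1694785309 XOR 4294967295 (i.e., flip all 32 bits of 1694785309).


1694785309 ^ 4294967295 = 2600181986

2600181986


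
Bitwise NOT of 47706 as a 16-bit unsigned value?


~0b1011101001011010 = 0b100010110100101 = 17829 (16-bit unsigned)

17829


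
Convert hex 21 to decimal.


21 hex = 33 decimal

33


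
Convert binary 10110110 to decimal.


10110110 in decimal = 182

182


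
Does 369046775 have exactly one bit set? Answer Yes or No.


0b10101111111110011010011110111. Multiple bits set => No

No


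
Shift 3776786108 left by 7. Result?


0b11100001000111010010111010111100 << 7 = 0b111000010001110100101110101111000000000 = 483428621824

483428621824


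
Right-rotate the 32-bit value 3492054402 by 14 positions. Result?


Rotate 0b11010000001001001000010110000010 right by 14 (32-bit) = 0b10110000010110100000010010010 = 369836178

369836178


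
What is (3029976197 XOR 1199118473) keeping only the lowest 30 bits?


Step 1: 3029976197 ^ 1199118473 = 4091599884
Step 2: 4091599884 & 1073741823 = 870374412

870374412


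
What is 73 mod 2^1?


73 & 1 = 1

1


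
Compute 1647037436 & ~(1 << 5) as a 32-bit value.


1647037436 & ~(1 << 5) = 1647037404

1647037404


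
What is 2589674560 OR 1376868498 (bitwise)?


0b10011010010110110100110001000000 | 0b1010010000100010101100010010010 = 0b11011010010110110101110011010010 = 3663420626

3663420626


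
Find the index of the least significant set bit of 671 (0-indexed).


0b1010011111. Lowest set bit at position 0

0


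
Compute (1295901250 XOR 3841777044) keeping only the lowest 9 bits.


Step 1: 1295901250 ^ 3841777044 = 2848014294
Step 2: 2848014294 & 511 = 470

470


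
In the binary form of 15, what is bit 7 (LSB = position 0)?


0b1111, position 7 = 0

0


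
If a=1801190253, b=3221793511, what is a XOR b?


1801190253 ^ 3221793511 = 2874364298

2874364298


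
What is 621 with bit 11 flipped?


621 ^ (1 << 11) = 621 ^ 2048 = 2669

2669


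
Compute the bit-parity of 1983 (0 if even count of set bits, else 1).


0b11110111111 has 10 ones => parity 0

0


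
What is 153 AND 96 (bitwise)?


0b10011001 & 0b1100000 = 0b0 = 0

0


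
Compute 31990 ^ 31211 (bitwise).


0b111110011110110 ^ 0b111100111101011 = 0b10100011101 = 1309

1309


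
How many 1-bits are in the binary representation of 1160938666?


0b1000101001100101000010010101010 has 12 set bits

12


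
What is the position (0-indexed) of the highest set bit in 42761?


0b1010011100001001. Highest set bit at position 15

15


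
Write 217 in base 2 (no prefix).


217 = 11011001 in binary

11011001


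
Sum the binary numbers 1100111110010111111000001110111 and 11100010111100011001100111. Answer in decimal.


1100111110010111111000001110111 + 11100010111100011001100111 = 1101011010101111011011011011110 = 1800910558

1800910558


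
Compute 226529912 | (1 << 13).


226529912 | (1 << 13) = 226529912 | 8192 = 226538104

226538104


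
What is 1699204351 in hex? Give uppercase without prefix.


1699204351 = 6547CCFF hex

6547CCFF


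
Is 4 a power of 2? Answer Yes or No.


0b100. Only one bit set => Yes

Yes


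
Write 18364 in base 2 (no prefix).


18364 = 100011110111100 in binary

100011110111100


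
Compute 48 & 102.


0b110000 & 0b1100110 = 0b100000 = 32

32


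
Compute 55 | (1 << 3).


55 | (1 << 3) = 55 | 8 = 63

63


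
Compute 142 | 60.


0b10001110 | 0b111100 = 0b10111110 = 190

190


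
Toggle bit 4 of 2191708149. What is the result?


2191708149 ^ (1 << 4) = 2191708149 ^ 16 = 2191708133

2191708133


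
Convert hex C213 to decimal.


C213 hex = 49683 decimal

49683


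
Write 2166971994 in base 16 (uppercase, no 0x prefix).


2166971994 = 81295E5A hex

81295E5A


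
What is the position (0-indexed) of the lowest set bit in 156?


0b10011100. Lowest set bit at position 2

2


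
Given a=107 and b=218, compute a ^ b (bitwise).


107 ^ 218 = 177

177


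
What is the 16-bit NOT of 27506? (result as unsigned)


~0b110101101110010 = 0b1001010010001101 = 38029 (16-bit unsigned)

38029


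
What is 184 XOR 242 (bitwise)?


0b10111000 ^ 0b11110010 = 0b1001010 = 74

74


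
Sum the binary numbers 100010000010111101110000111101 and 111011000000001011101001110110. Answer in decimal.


100010000010111101110000111101 + 111011000000001011101001110110 = 1011101000011001001011010110011 = 1561106099

1561106099


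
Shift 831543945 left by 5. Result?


0b110001100100000101101010001001 << 5 = 0b11000110010000010110101000100100000 = 26609406240

26609406240


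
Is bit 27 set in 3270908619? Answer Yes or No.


0b11000010111101100001101011001011, bit 27 = 0. No

No


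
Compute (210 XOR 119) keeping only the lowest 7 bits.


Step 1: 210 ^ 119 = 165
Step 2: 165 & 127 = 37

37


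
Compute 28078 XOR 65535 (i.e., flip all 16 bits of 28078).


28078 ^ 65535 = 37457

37457


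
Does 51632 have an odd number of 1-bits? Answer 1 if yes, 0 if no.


0b1100100110110000 has 7 ones => parity 1

1


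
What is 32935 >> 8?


0b1000000010100111 >> 8 = 0b10000000 = 128

128


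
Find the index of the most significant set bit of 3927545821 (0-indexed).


0b11101010000110011001011111011101. Highest set bit at position 31

31


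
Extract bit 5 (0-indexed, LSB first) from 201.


0b11001001, position 5 = 0

0


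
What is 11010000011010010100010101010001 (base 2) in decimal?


11010000011010010100010101010001 in decimal = 3496559953

3496559953


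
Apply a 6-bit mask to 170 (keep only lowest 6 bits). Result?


170 & 63 = 42

42


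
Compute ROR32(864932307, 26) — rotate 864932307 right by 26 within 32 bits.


Rotate 0b110011100011011101000111010011 right by 26 (32-bit) = 0b11100011011101000111010011001100 = 3816060108

3816060108


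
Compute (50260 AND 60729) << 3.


Step 1: 50260 & 60729 = 50192
Step 2: 50192 << 3 = 401536

401536


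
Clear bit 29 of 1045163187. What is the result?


1045163187 & ~(1 << 29) = 508292275

508292275


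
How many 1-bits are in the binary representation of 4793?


0b1001010111001 has 7 set bits

7


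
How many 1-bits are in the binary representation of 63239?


0b1111011100000111 has 10 set bits

10


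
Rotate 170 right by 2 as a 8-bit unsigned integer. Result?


Rotate 0b10101010 right by 2 (8-bit) = 0b10101010 = 170

170


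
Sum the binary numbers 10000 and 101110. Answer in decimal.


10000 + 101110 = 111110 = 62

62


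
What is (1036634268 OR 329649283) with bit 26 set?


Step 1: 1036634268 | 329649283 = 1072680095
Step 2: 1072680095 | (1 << 26) = 1072680095 | 67108864 = 1072680095

1072680095


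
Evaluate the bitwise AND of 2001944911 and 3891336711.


0b1110111010100110100000101001111 & 0b11100111111100010001011000000111 = 0b1100111010100010000000000000111 = 1733361671

1733361671


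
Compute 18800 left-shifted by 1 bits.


0b100100101110000 << 1 = 0b1001001011100000 = 37600

37600


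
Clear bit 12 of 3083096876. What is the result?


3083096876 & ~(1 << 12) = 3083092780

3083092780


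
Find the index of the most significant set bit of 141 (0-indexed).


0b10001101. Highest set bit at position 7

7


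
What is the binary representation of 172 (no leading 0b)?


172 = 10101100 in binary

10101100


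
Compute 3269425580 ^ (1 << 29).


3269425580 ^ (1 << 29) = 3269425580 ^ 536870912 = 3806296492

3806296492


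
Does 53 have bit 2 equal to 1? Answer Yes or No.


0b110101, bit 2 = 1. Yes

Yes


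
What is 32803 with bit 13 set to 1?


32803 | (1 << 13) = 32803 | 8192 = 40995

40995


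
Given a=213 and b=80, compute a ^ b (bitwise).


213 ^ 80 = 133

133


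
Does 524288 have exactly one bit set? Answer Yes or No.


0b10000000000000000000. Only one bit set => Yes

Yes


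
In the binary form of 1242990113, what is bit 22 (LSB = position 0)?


0b1001010000101101000011000100001, position 22 = 0

0


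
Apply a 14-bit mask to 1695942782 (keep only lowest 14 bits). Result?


1695942782 & 16383 = 2174

2174


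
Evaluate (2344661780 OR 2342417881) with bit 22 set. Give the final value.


Step 1: 2344661780 | 2342417881 = 2346645469
Step 2: 2346645469 | (1 << 22) = 2346645469 | 4194304 = 2346645469

2346645469


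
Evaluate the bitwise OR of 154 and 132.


0b10011010 | 0b10000100 = 0b10011110 = 158

158


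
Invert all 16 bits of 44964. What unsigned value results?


44964 ^ 65535 = 20571

20571


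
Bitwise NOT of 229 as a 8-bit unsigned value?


~0b11100101 = 0b11010 = 26 (8-bit unsigned)

26


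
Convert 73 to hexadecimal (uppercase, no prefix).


73 = 49 hex

49


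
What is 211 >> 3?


0b11010011 >> 3 = 0b11010 = 26

26


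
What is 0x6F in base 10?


6F hex = 111 decimal

111


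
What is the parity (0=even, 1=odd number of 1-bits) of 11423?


0b10110010011111 has 9 ones => parity 1

1


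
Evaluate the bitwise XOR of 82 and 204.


0b1010010 ^ 0b11001100 = 0b10011110 = 158

158


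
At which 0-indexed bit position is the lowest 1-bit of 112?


0b1110000. Lowest set bit at position 4

4


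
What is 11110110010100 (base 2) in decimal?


11110110010100 in decimal = 15764

15764


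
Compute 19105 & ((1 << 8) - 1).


19105 & 255 = 161

161


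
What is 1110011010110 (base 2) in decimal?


1110011010110 in decimal = 7382

7382


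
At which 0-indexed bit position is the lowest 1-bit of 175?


0b10101111. Lowest set bit at position 0

0


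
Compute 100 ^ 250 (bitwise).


0b1100100 ^ 0b11111010 = 0b10011110 = 158

158


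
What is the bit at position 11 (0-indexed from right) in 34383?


0b1000011001001111, position 11 = 0

0


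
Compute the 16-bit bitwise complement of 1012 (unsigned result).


~0b1111110100 = 0b1111110000001011 = 64523 (16-bit unsigned)

64523


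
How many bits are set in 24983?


0b110000110010111 has 8 set bits

8


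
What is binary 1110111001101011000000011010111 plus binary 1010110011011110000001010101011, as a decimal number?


1110111001101011000000011010111 + 1010110011011110000001010101011 = 11001101101001001000001110000010 = 3450110850

3450110850


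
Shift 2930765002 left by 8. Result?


0b10101110101011111110110011001010 << 8 = 0b1010111010101111111011001100101000000000 = 750275840512

750275840512


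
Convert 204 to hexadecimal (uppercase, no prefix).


204 = CC hex

CC


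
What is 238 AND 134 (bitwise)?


0b11101110 & 0b10000110 = 0b10000110 = 134

134


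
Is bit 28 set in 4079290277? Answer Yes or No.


0b11110011001001010000011110100101, bit 28 = 1. Yes

Yes


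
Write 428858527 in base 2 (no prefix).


428858527 = 11001100011111101110010011111 in binary

11001100011111101110010011111


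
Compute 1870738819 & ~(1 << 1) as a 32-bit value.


1870738819 & ~(1 << 1) = 1870738817

1870738817


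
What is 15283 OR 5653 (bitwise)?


0b11101110110011 | 0b1011000010101 = 0b11111110110111 = 16311

16311


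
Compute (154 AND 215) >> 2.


Step 1: 154 & 215 = 146
Step 2: 146 >> 2 = 36

36


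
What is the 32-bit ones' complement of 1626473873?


1626473873 ^ 4294967295 = 2668493422

2668493422


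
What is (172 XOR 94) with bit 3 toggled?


Step 1: 172 ^ 94 = 242
Step 2: 242 ^ (1 << 3) = 242 ^ 8 = 250

250


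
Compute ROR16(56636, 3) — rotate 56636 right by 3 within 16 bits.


Rotate 0b1101110100111100 right by 3 (16-bit) = 0b1001101110100111 = 39847

39847


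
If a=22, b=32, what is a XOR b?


22 ^ 32 = 54

54


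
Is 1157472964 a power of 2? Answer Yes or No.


0b1000100111111011010001011000100. Multiple bits set => No

No


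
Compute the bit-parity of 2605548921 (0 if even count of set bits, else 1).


0b10011011010011011000010101111001 has 17 ones => parity 1

1


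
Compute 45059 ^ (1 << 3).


45059 ^ (1 << 3) = 45059 ^ 8 = 45067

45067


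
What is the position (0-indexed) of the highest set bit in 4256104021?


0b11111101101011101111111001010101. Highest set bit at position 31

31


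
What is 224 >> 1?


0b11100000 >> 1 = 0b1110000 = 112

112


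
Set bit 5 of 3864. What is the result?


3864 | (1 << 5) = 3864 | 32 = 3896

3896


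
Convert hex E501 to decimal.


E501 hex = 58625 decimal

58625


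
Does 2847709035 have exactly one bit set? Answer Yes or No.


0b10101001101111001001011101101011. Multiple bits set => No

No


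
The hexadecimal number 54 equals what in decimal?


54 hex = 84 decimal

84


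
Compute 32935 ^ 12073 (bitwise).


0b1000000010100111 ^ 0b10111100101001 = 0b1010111110001110 = 44942

44942


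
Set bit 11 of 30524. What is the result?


30524 | (1 << 11) = 30524 | 2048 = 32572

32572


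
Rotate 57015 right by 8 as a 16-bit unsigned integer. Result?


Rotate 0b1101111010110111 right by 8 (16-bit) = 0b1011011111011110 = 47070

47070


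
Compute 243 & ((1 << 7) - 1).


243 & 127 = 115

115


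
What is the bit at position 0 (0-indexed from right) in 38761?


0b1001011101101001, position 0 = 1

1


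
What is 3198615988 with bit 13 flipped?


3198615988 ^ (1 << 13) = 3198615988 ^ 8192 = 3198624180

3198624180


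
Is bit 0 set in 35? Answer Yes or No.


0b100011, bit 0 = 1. Yes

Yes


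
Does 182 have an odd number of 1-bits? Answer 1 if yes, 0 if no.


0b10110110 has 5 ones => parity 1

1


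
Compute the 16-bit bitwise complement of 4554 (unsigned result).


~0b1000111001010 = 0b1110111000110101 = 60981 (16-bit unsigned)

60981


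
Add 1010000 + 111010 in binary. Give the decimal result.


1010000 + 111010 = 10001010 = 138

138


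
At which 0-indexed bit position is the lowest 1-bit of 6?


0b110. Lowest set bit at position 1

1


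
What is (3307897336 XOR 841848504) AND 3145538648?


Step 1: 3307897336 ^ 841848504 = 4144437056
Step 2: 4144437056 & 3145538648 = 3003454528

3003454528


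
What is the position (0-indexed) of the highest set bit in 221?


0b11011101. Highest set bit at position 7

7


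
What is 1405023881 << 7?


0b1010011101111101111011010001001 << 7 = 0b10100111011111011110110100010010000000 = 179843056768

179843056768


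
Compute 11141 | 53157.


0b10101110000101 | 0b1100111110100101 = 0b1110111110100101 = 61349

61349


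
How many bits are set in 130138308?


0b111110000011100000011000100 has 11 set bits

11


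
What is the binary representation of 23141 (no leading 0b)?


23141 = 101101001100101 in binary

101101001100101


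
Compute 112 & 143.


0b1110000 & 0b10001111 = 0b0 = 0

0


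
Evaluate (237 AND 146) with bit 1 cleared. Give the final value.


Step 1: 237 & 146 = 128
Step 2: 128 & ~(1 << 1) = 128

128


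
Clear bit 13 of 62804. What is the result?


62804 & ~(1 << 13) = 54612

54612


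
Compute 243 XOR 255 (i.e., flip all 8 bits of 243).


243 ^ 255 = 12

12


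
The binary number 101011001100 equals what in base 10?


101011001100 in decimal = 2764

2764


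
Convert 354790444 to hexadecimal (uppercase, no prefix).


354790444 = 1525AC2C hex

1525AC2C


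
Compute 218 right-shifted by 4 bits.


0b11011010 >> 4 = 0b1101 = 13

13


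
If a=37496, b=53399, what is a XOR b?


37496 ^ 53399 = 17135

17135


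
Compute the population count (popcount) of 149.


0b10010101 has 4 set bits

4


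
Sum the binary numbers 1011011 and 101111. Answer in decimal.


1011011 + 101111 = 10001010 = 138

138


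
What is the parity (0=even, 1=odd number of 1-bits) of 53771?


0b1101001000001011 has 7 ones => parity 1

1


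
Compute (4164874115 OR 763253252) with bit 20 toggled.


Step 1: 4164874115 | 763253252 = 4252958599
Step 2: 4252958599 ^ (1 << 20) = 4252958599 ^ 1048576 = 4251910023

4251910023


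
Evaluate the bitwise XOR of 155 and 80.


0b10011011 ^ 0b1010000 = 0b11001011 = 203

203


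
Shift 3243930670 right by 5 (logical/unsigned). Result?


0b11000001010110100111010000101110 >> 5 = 0b110000010101101001110100001 = 101372833

101372833


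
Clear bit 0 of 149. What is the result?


149 & ~(1 << 0) = 148

148


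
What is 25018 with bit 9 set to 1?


25018 | (1 << 9) = 25018 | 512 = 25530

25530


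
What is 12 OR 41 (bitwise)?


0b1100 | 0b101001 = 0b101101 = 45

45


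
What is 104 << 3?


0b1101000 << 3 = 0b1101000000 = 832

832


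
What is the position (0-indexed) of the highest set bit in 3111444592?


0b10111001011101001110000001110000. Highest set bit at position 31

31


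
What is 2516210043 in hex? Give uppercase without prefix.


2516210043 = 95FA517B hex

95FA517B


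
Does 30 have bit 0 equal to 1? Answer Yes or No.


0b11110, bit 0 = 0. No

No


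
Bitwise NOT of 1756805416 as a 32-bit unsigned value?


~0b1101000101101101011100100101000 = 0b10010111010010010100011011010111 = 2538161879 (32-bit unsigned)

2538161879


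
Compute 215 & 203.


0b11010111 & 0b11001011 = 0b11000011 = 195

195


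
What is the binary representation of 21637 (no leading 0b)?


21637 = 101010010000101 in binary

101010010000101


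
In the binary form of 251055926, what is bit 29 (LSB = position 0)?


0b1110111101101100111100110110, position 29 = 0

0


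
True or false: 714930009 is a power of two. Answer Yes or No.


0b101010100111001111011101011001. Multiple bits set => No

No


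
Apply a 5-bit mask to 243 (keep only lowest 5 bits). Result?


243 & 31 = 19

19


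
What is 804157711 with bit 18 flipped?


804157711 ^ (1 << 18) = 804157711 ^ 262144 = 803895567

803895567


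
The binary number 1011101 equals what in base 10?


1011101 in decimal = 93

93


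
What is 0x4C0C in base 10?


4C0C hex = 19468 decimal

19468


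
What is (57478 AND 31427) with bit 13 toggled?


Step 1: 57478 & 31427 = 24706
Step 2: 24706 ^ (1 << 13) = 24706 ^ 8192 = 16514

16514


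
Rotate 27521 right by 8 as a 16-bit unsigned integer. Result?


Rotate 0b110101110000001 right by 8 (16-bit) = 0b1000000101101011 = 33131

33131


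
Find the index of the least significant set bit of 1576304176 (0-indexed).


0b1011101111101000111111000110000. Lowest set bit at position 4

4


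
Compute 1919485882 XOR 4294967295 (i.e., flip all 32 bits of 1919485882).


1919485882 ^ 4294967295 = 2375481413

2375481413


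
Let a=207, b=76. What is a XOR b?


207 ^ 76 = 131

131


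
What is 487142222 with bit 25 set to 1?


487142222 | (1 << 25) = 487142222 | 33554432 = 520696654

520696654


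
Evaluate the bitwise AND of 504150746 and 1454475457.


0b11110000011001011101011011010 & 0b1010110101100011000100011000001 = 0b10110000000001000100011000000 = 369133760

369133760


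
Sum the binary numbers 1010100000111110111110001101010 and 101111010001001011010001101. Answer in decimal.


1010100000111110111110001101010 + 101111010001001011010001101 = 1011010000010000001001011110111 = 1510478583

1510478583


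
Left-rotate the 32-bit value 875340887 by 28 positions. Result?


Rotate 0b110100001011001010010001010111 left by 28 (32-bit) = 0b1110011010000101100101001000101 = 1933756997

1933756997


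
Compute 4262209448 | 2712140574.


0b11111110000011000010011110101000 | 0b10100001101001111111101100011110 = 0b11111111101011111111111110111110 = 4289724350

4289724350


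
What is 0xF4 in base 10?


F4 hex = 244 decimal

244


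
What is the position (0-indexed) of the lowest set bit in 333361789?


0b10011110111101011001001111101. Lowest set bit at position 0

0


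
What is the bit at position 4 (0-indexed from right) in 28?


0b11100, position 4 = 1

1


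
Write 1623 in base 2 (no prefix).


1623 = 11001010111 in binary

11001010111


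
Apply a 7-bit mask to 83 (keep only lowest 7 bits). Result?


83 & 127 = 83

83


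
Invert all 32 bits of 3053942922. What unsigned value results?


3053942922 ^ 4294967295 = 1241024373

1241024373


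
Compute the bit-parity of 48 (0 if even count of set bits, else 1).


0b110000 has 2 ones => parity 0

0


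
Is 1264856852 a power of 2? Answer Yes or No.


0b1001011011001000010111100010100. Multiple bits set => No

No


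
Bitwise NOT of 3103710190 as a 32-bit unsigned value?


~0b10111000111111101101101111101110 = 0b1000111000000010010010000010001 = 1191257105 (32-bit unsigned)

1191257105


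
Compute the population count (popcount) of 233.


0b11101001 has 5 set bits

5


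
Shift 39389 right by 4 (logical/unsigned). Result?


0b1001100111011101 >> 4 = 0b100110011101 = 2461

2461


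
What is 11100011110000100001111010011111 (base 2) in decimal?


11100011110000100001111010011111 in decimal = 3821149855

3821149855


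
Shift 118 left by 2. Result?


0b1110110 << 2 = 0b111011000 = 472

472


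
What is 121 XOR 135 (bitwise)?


0b1111001 ^ 0b10000111 = 0b11111110 = 254

254


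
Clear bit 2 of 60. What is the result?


60 & ~(1 << 2) = 56

56


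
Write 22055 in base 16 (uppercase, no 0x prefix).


22055 = 5627 hex

5627


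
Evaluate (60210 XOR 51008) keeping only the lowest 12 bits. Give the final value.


Step 1: 60210 ^ 51008 = 11378
Step 2: 11378 & 4095 = 3186

3186


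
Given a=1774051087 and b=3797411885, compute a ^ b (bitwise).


1774051087 ^ 3797411885 = 2347382562

2347382562


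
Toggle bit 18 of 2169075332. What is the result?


2169075332 ^ (1 << 18) = 2169075332 ^ 262144 = 2169337476

2169337476


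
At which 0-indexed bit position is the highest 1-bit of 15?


0b1111. Highest set bit at position 3

3


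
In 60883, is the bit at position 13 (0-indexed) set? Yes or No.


0b1110110111010011, bit 13 = 1. Yes

Yes


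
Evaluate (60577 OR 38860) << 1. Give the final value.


Step 1: 60577 | 38860 = 65517
Step 2: 65517 << 1 = 131034

131034


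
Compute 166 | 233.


0b10100110 | 0b11101001 = 0b11101111 = 239

239


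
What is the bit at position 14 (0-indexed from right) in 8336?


0b10000010010000, position 14 = 0

0


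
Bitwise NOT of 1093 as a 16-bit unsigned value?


~0b10001000101 = 0b1111101110111010 = 64442 (16-bit unsigned)

64442


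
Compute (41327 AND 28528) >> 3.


Step 1: 41327 & 28528 = 8544
Step 2: 8544 >> 3 = 1068

1068


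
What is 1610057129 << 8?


0b1011111111101111000010110101001 << 8 = 0b101111111110111100001011010100100000000 = 412174625024

412174625024


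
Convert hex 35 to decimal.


35 hex = 53 decimal

53


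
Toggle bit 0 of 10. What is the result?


10 ^ (1 << 0) = 10 ^ 1 = 11

11


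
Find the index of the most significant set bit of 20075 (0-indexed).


0b100111001101011. Highest set bit at position 14

14


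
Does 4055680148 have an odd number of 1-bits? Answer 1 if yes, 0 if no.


0b11110001101111001100010010010100 has 16 ones => parity 0

0


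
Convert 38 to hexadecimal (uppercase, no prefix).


38 = 26 hex

26


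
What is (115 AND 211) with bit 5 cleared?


Step 1: 115 & 211 = 83
Step 2: 83 & ~(1 << 5) = 83

83


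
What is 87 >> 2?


0b1010111 >> 2 = 0b10101 = 21

21


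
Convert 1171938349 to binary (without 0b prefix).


1171938349 = 1000101110110100101110000101101 in binary

1000101110110100101110000101101


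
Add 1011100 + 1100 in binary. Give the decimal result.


1011100 + 1100 = 1101000 = 104

104


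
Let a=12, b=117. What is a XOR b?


12 ^ 117 = 121

121


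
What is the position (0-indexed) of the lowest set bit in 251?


0b11111011. Lowest set bit at position 0

0


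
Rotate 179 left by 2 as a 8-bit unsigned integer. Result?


Rotate 0b10110011 left by 2 (8-bit) = 0b11001110 = 206

206


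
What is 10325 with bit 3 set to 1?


10325 | (1 << 3) = 10325 | 8 = 10333

10333


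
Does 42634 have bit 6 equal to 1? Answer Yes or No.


0b1010011010001010, bit 6 = 0. No

No


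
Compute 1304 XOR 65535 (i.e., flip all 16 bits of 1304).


1304 ^ 65535 = 64231

64231


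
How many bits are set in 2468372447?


0b10010011001000000101111111011111 has 18 set bits

18


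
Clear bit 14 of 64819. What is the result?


64819 & ~(1 << 14) = 48435

48435


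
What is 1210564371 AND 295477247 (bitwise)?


0b1001000001001111011111100010011 & 0b10001100111001001111111111111 = 0b1001001111100010011 = 302867

302867


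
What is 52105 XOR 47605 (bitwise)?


0b1100101110001001 ^ 0b1011100111110101 = 0b111001001111100 = 29308

29308


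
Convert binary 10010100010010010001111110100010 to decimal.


10010100010010010001111110100010 in decimal = 2487820194

2487820194


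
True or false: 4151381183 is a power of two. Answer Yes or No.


0b11110111011100010000110010111111. Multiple bits set => No

No


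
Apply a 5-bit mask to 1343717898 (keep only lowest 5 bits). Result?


1343717898 & 31 = 10

10


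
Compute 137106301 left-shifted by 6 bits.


0b1000001011000001001101111101 << 6 = 0b1000001011000001001101111101000000 = 8774803264

8774803264


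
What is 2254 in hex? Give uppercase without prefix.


2254 = 8CE hex

8CE


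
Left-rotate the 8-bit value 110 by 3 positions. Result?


Rotate 0b1101110 left by 3 (8-bit) = 0b1110011 = 115

115


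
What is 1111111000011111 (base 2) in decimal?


1111111000011111 in decimal = 65055

65055


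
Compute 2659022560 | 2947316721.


0b10011110011111010111011011100000 | 0b10101111101011000111101111110001 = 0b10111111111111010111111111110001 = 3221061617

3221061617


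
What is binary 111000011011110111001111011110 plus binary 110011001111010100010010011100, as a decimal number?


111000011011110111001111011110 + 110011001111010100010010011100 = 1101011101011001011100001111010 = 1806481530

1806481530


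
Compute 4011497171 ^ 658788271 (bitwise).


0b11101111000110101001011011010011 ^ 0b100111010001000100111110101111 = 0b11001000010111101101100101111100 = 3361659260

3361659260


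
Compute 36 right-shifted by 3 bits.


0b100100 >> 3 = 0b100 = 4

4


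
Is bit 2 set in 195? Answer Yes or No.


0b11000011, bit 2 = 0. No

No


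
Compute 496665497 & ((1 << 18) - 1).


496665497 & 262143 = 164761

164761


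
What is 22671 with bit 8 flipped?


22671 ^ (1 << 8) = 22671 ^ 256 = 22927

22927


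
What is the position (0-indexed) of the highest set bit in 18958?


0b100101000001110. Highest set bit at position 14

14


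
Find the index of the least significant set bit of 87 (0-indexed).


0b1010111. Lowest set bit at position 0

0


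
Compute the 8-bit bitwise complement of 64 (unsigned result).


~0b1000000 = 0b10111111 = 191 (8-bit unsigned)

191


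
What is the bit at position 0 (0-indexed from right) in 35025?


0b1000100011010001, position 0 = 1

1


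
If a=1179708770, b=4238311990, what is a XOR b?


1179708770 ^ 4238311990 = 3134156628

3134156628


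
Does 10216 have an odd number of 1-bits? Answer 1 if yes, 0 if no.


0b10011111101000 has 8 ones => parity 0

0


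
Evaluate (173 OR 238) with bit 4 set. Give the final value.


Step 1: 173 | 238 = 239
Step 2: 239 | (1 << 4) = 239 | 16 = 255

255


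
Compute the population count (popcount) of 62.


0b111110 has 5 set bits

5


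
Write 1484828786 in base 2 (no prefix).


1484828786 = 1011000100000001011000001110010 in binary

1011000100000001011000001110010


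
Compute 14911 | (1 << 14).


14911 | (1 << 14) = 14911 | 16384 = 31295

31295


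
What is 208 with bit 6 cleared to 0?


208 & ~(1 << 6) = 144

144


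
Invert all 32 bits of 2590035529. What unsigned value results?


2590035529 ^ 4294967295 = 1704931766

1704931766


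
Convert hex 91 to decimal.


91 hex = 145 decimal

145


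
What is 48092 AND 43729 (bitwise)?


0b1011101111011100 & 0b1010101011010001 = 0b1010101011010000 = 43728

43728


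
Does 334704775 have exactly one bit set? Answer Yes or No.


0b10011111100110011000010000111. Multiple bits set => No

No


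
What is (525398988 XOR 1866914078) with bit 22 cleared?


Step 1: 525398988 ^ 1866914078 = 1880500946
Step 2: 1880500946 & ~(1 << 22) = 1880500946

1880500946


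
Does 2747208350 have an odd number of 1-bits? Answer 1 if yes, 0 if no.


0b10100011101111110001001010011110 has 18 ones => parity 0

0


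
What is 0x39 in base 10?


39 hex = 57 decimal

57


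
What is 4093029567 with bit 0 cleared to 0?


4093029567 & ~(1 << 0) = 4093029566

4093029566


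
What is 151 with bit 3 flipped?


151 ^ (1 << 3) = 151 ^ 8 = 159

159


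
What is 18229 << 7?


0b100011100110101 << 7 = 0b1000111001101010000000 = 2333312

2333312


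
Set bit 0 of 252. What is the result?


252 | (1 << 0) = 252 | 1 = 253

253


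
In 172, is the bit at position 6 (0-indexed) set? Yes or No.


0b10101100, bit 6 = 0. No

No


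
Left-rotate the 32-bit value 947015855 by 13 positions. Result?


Rotate 0b111000011100100101000010101111 left by 13 (32-bit) = 0b1001010000101011110011100001110 = 1242949390

1242949390


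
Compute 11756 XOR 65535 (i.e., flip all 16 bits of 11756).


11756 ^ 65535 = 53779

53779


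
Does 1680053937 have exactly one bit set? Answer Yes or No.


0b1100100001000111001011010110001. Multiple bits set => No

No


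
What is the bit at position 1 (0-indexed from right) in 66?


0b1000010, position 1 = 1

1


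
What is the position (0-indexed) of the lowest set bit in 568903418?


0b100001111010001100011011111010. Lowest set bit at position 1

1


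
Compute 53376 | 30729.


0b1101000010000000 | 0b111100000001001 = 0b1111100010001001 = 63625

63625


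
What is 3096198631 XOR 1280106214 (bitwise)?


0b10111000100011000011110111100111 ^ 0b1001100010011001101111011100110 = 0b11110100110000001110001100000001 = 4106281729

4106281729


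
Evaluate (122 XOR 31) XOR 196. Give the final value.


Step 1: 122 ^ 31 = 101
Step 2: 101 ^ 196 = 161

161


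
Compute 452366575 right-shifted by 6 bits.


0b11010111101101001000011101111 >> 6 = 0b11010111101101001000011 = 7068227

7068227


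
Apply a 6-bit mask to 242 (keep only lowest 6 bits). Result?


242 & 63 = 50

50


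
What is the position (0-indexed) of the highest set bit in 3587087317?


0b11010101110011101001101111010101. Highest set bit at position 31

31


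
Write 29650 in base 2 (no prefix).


29650 = 111001111010010 in binary

111001111010010


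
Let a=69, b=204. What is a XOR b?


69 ^ 204 = 137

137


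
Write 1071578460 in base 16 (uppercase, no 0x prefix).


1071578460 = 3FDEFD5C hex

3FDEFD5C


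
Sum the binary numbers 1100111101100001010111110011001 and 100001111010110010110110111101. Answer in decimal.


1100111101100001010111110011001 + 100001111010110010110110111101 = 10001001100110111101110101010110 = 2308693334

2308693334


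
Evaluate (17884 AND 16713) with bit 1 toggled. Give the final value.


Step 1: 17884 & 16713 = 16712
Step 2: 16712 ^ (1 << 1) = 16712 ^ 2 = 16714

16714


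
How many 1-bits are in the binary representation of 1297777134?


0b1001101010110101000000111101110 has 16 set bits

16


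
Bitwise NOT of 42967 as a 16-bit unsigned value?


~0b1010011111010111 = 0b101100000101000 = 22568 (16-bit unsigned)

22568


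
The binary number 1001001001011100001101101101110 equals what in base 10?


1001001001011100001101101101110 in decimal = 1227758446

1227758446


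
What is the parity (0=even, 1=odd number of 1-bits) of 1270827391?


0b1001011101111110100100101111111 has 21 ones => parity 1

1


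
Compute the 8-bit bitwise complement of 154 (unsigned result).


~0b10011010 = 0b1100101 = 101 (8-bit unsigned)

101


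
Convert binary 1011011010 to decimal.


1011011010 in decimal = 730

730


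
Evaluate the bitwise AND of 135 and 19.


0b10000111 & 0b10011 = 0b11 = 3

3


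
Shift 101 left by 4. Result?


0b1100101 << 4 = 0b11001010000 = 1616

1616


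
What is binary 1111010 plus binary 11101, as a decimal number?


1111010 + 11101 = 10010111 = 151

151


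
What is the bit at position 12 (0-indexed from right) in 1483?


0b10111001011, position 12 = 0

0


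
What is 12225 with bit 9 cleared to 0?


12225 & ~(1 << 9) = 11713

11713


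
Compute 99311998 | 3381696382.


0b101111010110110000101111110 | 0b11001001100100001001011101111110 = 0b11001101111110111111011101111110 = 3455842174

3455842174


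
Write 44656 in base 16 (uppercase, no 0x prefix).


44656 = AE70 hex

AE70


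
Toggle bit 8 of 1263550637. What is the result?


1263550637 ^ (1 << 8) = 1263550637 ^ 256 = 1263550893

1263550893


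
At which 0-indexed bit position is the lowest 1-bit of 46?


0b101110. Lowest set bit at position 1

1


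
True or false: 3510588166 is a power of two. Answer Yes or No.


0b11010001001111110101001100000110. Multiple bits set => No

No


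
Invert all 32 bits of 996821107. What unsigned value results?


996821107 ^ 4294967295 = 3298146188

3298146188


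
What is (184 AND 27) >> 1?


Step 1: 184 & 27 = 24
Step 2: 24 >> 1 = 12

12


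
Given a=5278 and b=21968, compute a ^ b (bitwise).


5278 ^ 21968 = 16718

16718


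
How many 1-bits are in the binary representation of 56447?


0b1101110001111111 has 12 set bits

12


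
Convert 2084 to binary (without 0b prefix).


2084 = 100000100100 in binary

100000100100


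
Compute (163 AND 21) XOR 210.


Step 1: 163 & 21 = 1
Step 2: 1 ^ 210 = 211

211
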